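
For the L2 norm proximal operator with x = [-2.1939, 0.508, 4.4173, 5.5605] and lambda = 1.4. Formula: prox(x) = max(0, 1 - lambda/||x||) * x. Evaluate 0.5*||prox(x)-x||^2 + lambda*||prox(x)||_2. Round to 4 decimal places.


Step 1: Compute ||x||.
||x|| = 7.45
Step 2: Compute scaling factor.
scale = max(0, 1 - 1.4/7.45) = 0.8121
Step 3: prox(x) = [-1.7816, 0.4125, 3.5872, 4.5156]
||prox(x)|| = 6.05
Step 4: Proximal objective.
0.5*||prox-x||^2 = 0.98
lambda*||prox|| = 8.47
Total = 9.45


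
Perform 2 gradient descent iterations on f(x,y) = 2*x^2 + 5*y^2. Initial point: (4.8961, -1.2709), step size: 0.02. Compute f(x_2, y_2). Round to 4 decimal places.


Gradient descent on f(x,y) = 2*x^2 + 5*y^2.
Starting point: (4.8961, -1.2709), alpha = 0.02
Step 1: grad_x = 2*2*4.8961 = 19.5844, grad_y = 2*5*-1.2709 = -12.709
  x_1 = 4.8961 - 0.02*19.5844 = 4.5044
  y_1 = -1.2709 - 0.02*-12.709 = -1.0167
Step 2: grad_x = 2*2*4.5044 = 18.0176, grad_y = 2*5*-1.0167 = -10.1672
  x_2 = 4.5044 - 0.02*18.0176 = 4.1441
  y_2 = -1.0167 - 0.02*-10.1672 = -0.8134
f(4.1441, -0.8134) = 2*4.1441^2 + 5*(-0.8134)^2 = 37.6544


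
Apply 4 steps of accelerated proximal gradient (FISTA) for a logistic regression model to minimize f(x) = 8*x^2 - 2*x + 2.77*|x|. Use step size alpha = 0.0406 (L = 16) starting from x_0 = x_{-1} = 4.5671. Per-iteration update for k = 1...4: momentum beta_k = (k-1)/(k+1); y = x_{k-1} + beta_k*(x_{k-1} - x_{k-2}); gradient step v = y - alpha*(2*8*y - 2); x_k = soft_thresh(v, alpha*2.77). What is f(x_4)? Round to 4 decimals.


FISTA on f(x) = 8*x^2 - 2*x + 2.77*|x|
L = 16, alpha = 0.0406
Iteration 1: beta = 0.0, y = 4.5671 + 0.0*(4.5671 - 4.5671) = 4.5671
  grad(y) = 71.0736, v = y - alpha*grad = 1.6815
  prox(v) = soft_thresh(1.6815, 0.1125) = 1.569
Iteration 2: beta = 0.3333, y = 1.569 + 0.3333*(1.569 - 4.5671) = 0.5697
  grad(y) = 7.1152, v = y - alpha*grad = 0.2808
  prox(v) = soft_thresh(0.2808, 0.1125) = 0.1684
Iteration 3: beta = 0.5, y = 0.1684 + 0.5*(0.1684 - 1.569) = -0.532
  grad(y) = -10.5117, v = y - alpha*grad = -0.1052
  prox(v) = soft_thresh(-0.1052, 0.1125) = 0.0
Iteration 4: beta = 0.6, y = 0.0 + 0.6*(0.0 - 0.1684) = -0.101
  grad(y) = -3.6163, v = y - alpha*grad = 0.0458
  prox(v) = soft_thresh(0.0458, 0.1125) = 0.0
f(x_4) = 8*0.0^2 - 2*0.0 + 2.77*|0.0| = 0.0


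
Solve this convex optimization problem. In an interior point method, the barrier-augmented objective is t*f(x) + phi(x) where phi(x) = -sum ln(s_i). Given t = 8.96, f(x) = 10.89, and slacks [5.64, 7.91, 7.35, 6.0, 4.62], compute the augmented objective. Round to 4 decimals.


Step 1: Compute log-barrier.
ln values: [1.7299, 2.0681, 1.9947, 1.7918, 1.5304]
phi = -(1.7299 + 2.0681 + 1.9947 + 1.7918 + 1.5304) = -9.1149
Step 2: Compute augmented objective.
t*f(x) = 8.96*10.89 = 97.5744
Total = 97.5744 - 9.1149 = 88.4595


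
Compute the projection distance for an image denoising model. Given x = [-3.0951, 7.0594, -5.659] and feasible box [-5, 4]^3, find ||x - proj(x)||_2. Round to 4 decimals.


Project each component onto [-5, 4].
clip(-3.0951) = -3.0951, clip(7.0594) = 4.0, clip(-5.659) = -5.0
Projection = [-3.0951, 4.0, -5.0]
Squared diffs: [0.0, 9.3599, 0.4343]
Distance = sqrt(9.7942) = 3.1296


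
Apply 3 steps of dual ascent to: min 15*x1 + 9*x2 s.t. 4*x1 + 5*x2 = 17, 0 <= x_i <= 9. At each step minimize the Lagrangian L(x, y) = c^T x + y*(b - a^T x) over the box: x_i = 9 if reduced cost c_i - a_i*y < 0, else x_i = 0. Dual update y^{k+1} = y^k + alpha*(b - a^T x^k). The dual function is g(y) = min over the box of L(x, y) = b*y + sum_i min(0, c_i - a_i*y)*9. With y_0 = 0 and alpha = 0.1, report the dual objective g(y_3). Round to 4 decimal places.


Dual ascent for LP: min 15*x1 + 9*x2, 4*x1 + 5*x2 = 17, 0 <= x_i <= 9
Step 1: y^k = 0.0, reduced costs: (15.0, 9.0)
  x^k = (0.0, 0.0), subgradient = b - a^T x = 17.0
  y^{k+1} = 0.0 + 0.1*17.0 = 1.7
Step 2: y^k = 1.7, reduced costs: (8.2, 0.5)
  x^k = (0.0, 0.0), subgradient = b - a^T x = 17.0
  y^{k+1} = 1.7 + 0.1*17.0 = 3.4
Step 3: y^k = 3.4, reduced costs: (1.4, -8.0)
  x^k = (0.0, 9.0), subgradient = b - a^T x = -28.0
  y^{k+1} = 3.4 + 0.1*-28.0 = 0.6
Dual objective at y_3 = 0.6: reduced costs (12.6, 6.0), box minimizer x = (0.0, 0.0)
g(y_3) = b*y + (c1 - a1*y)*x1 + (c2 - a2*y)*x2 = 17*0.6 + 12.6*0.0 + 6.0*0.0 = 10.2 + 0.0 + 0.0 = 10.2


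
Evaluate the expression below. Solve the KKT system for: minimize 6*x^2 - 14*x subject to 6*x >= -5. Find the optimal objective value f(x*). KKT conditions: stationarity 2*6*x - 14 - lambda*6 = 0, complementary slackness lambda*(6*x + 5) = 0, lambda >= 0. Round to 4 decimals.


Step 1: Try lambda = 0 (constraint inactive).
Stationarity: 2*6*x - 14 = 0
x* = 14/(2*6) = 7/6 = 1.1667 (rounded; the exact value 7/6 is used below)
Check constraint: 6*1.1667 = 7.0002 >= -5 -- satisfied.
Step 2: Compute optimal value.
f(x*) = 6*(7/6)^2 - 14*(7/6) = -8.1667


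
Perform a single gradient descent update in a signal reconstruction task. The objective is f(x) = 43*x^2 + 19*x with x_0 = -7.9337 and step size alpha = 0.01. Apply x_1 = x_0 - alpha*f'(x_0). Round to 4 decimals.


We compute the gradient at x_0 and apply the update.
f'(x) = 86*x + 19
f'(-7.9337) = 86*-7.9337 + 19 = -663.2982
x_1 = -7.9337 - 0.01*-663.2982 = -1.3007


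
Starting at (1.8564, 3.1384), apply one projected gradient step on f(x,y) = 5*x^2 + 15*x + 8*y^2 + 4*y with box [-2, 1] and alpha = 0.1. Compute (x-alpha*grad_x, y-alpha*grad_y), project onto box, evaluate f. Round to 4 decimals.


Step 1: Compute gradient at (1.8564, 3.1384).
grad_x = 2*5*1.8564 + 15 = 33.564
grad_y = 2*8*3.1384 + 4 = 54.2144
Step 2: Gradient step.
x_raw = 1.8564 - 0.1*33.564 = -1.5
y_raw = 3.1384 - 0.1*54.2144 = -2.283
Step 3: Project onto [-2, 1].
x_proj = clip(-1.5) = -1.5
y_proj = clip(-2.283) = -2.0
Step 4: Evaluate f.
f(-1.5, -2.0) = 12.75


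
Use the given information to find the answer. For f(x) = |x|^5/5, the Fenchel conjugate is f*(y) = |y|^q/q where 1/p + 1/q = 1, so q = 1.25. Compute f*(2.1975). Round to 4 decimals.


The conjugate exponent q satisfies 1/p + 1/q = 1.
p = 5, so q = 5/(5 - 1) = 1.25
|y|^q = 2.1975^1.25 = 2.6755
f*(2.1975) = 2.6755 / 1.25 = 2.1404


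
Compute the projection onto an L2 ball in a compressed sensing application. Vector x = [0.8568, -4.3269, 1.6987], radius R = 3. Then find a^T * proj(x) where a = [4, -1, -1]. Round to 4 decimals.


Step 1: Compute ||x|| (intermediates to 6 decimals).
||x|| = sqrt(0.8568^2 + (-4.3269)^2 + 1.6987^2) = 4.726706
Step 2: Project.
Since ||x|| > R, scale = R/||x|| = 3/4.726706 = 0.634691, proj(x) = scale * x
proj(x) = [0.543803, -2.746244, 1.07815]
Step 3: Dot product.
a^T * proj(x) = 4*0.543803 - 1*(-2.746244) - 1*1.07815 = 3.8433


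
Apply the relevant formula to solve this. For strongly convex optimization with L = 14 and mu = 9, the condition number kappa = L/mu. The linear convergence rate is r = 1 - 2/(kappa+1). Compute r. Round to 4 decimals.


Step 1: Compute the condition number.
kappa = L/mu = 14/9 = 1.5556
Step 2: Compute the convergence rate.
r = 1 - 2/(kappa + 1) = 1 - 2*mu/(L + mu) = (L - mu)/(L + mu) = 5/23 = 0.2174


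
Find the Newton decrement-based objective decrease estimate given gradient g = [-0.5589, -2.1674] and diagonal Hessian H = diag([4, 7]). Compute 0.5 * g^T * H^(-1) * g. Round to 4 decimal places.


Step 1: H is diagonal, so H^(-1) * g = [-0.1397, -0.3096].
Step 2: g^T H^(-1) g = sum_i g_i^2 / H_ii
  = (-0.5589)^2/4 + (-2.1674)^2/7
  = 0.0781 + 0.6711 = 0.7492
Step 3: Objective decrease = 0.5 * g^T H^(-1) g = 0.3746


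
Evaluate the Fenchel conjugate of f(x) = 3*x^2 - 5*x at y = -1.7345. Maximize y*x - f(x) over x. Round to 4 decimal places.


f*(y) = sup_x {y*x - a*x^2 - b*x} = sup_x {(y-b)*x - a*x^2}
FOC: (y - b) - 2a*x = 0 => x* = (y - b)/(2a)
x* = (-1.7345 + 5)/(2*3) = 0.5443
f*(-1.7345) = (y-b)^2/(4a) = (-1.7345 + 5)^2/(4*3)
= 10.6635/12 = 0.8886


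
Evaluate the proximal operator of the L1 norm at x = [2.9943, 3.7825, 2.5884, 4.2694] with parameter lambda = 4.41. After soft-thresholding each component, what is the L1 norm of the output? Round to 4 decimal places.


Soft-thresholding with lambda = 4.41:
prox(2.9943) = sign(2.9943)*max(|2.9943| - 4.41, 0) = 0.0
prox(3.7825) = sign(3.7825)*max(|3.7825| - 4.41, 0) = 0.0
prox(2.5884) = sign(2.5884)*max(|2.5884| - 4.41, 0) = 0.0
prox(4.2694) = sign(4.2694)*max(|4.2694| - 4.41, 0) = 0.0
prox(x) = [0.0, 0.0, 0.0, 0.0]
||prox(x)||_1 = 0.0 + 0.0 + 0.0 + 0.0 = 0.0


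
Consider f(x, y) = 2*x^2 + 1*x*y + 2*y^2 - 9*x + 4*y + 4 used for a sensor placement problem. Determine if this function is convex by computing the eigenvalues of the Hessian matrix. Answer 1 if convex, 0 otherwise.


The Hessian of f(x,y) = 2*x^2 + 1*x*y + 2*y^2 - 9*x + 4*y + 4 is:
H = [[4, 1], [1, 4]]
Trace = 4 + 4 = 8
Determinant = 4*4 - (1)^2 = 15
Discriminant = (8)^2 - 4*15 = 4.0
Eigenvalues: lambda_1 = 3.0, lambda_2 = 5.0
The function is convex.

1


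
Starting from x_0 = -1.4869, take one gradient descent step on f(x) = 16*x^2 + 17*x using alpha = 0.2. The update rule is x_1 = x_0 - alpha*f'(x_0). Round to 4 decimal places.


We compute the gradient at x_0 and apply the update.
f'(x) = 32*x + 17
f'(-1.4869) = 32*-1.4869 + 17 = -30.5808
x_1 = -1.4869 - 0.2*-30.5808 = 4.6293


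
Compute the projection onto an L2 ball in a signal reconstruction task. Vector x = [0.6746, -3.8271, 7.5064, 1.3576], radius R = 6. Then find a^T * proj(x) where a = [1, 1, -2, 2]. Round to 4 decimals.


Step 1: Compute ||x|| (intermediates to 6 decimals).
||x|| = sqrt(0.6746^2 + (-3.8271)^2 + 7.5064^2 + 1.3576^2) = 8.56101
Step 2: Project.
Since ||x|| > R, scale = R/||x|| = 6/8.56101 = 0.700852, proj(x) = scale * x
proj(x) = [0.472795, -2.682231, 5.260875, 0.951477]
Step 3: Dot product.
a^T * proj(x) = 1*0.472795 + 1*(-2.682231) - 2*5.260875 + 2*0.951477 = -10.8282


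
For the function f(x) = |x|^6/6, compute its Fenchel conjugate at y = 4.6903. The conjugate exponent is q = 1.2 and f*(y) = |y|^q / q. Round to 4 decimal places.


The conjugate exponent q satisfies 1/p + 1/q = 1.
p = 6, so q = 6/(6 - 1) = 1.2
|y|^q = 4.6903^1.2 = 6.3891
f*(4.6903) = 6.3891 / 1.2 = 5.3243


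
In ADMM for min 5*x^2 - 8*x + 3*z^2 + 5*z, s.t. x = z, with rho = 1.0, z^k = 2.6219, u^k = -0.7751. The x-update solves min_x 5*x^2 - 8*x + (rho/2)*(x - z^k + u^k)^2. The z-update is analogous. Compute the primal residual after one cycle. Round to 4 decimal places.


ADMM iteration with rho = 1.0, z^k = 2.6219, u^k = -0.7751
Step 1: x-update.
Minimize 5*x^2 - 8*x + (1.0/2)*(x - 2.6219 - 0.7751)^2
FOC: (2*5 + 1.0)*x = 8 + 1.0*(2.6219 + 0.7751)
x^{k+1} = 1.0361
Step 2: z-update.
Minimize 3*z^2 + 5*z + (1.0/2)*(1.0361 - z - 0.7751)^2
FOC: (2*3 + 1.0)*z = -5 + 1.0*(1.0361 - 0.7751)
z^{k+1} = -0.677
Step 3: u-update.
u^{k+1} = -0.7751 + 1.0361 + 0.677 = 0.938
Step 4: Primal residual = |1.0361 + 0.677| = 1.7131


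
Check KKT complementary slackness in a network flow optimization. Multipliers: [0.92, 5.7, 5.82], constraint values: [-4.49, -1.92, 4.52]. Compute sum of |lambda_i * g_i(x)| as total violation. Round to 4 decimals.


KKT complementary slackness check:
lambda_1 * g_1 = 0.92 * -4.49 = -4.1308
lambda_2 * g_2 = 5.7 * -1.92 = -10.944
lambda_3 * g_3 = 5.82 * 4.52 = 26.3064
Total violation = 4.1308 + 10.944 + 26.3064 = 41.3812


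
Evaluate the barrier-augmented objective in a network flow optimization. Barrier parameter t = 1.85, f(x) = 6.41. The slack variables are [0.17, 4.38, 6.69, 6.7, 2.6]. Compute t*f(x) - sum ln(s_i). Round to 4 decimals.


Step 1: Compute log-barrier.
ln values: [-1.772, 1.477, 1.9006, 1.9021, 0.9555]
phi = -(-1.772 + 1.477 + 1.9006 + 1.9021 + 0.9555) = -4.4633
Step 2: Compute augmented objective.
t*f(x) = 1.85*6.41 = 11.8585
Total = 11.8585 - 4.4633 = 7.3952


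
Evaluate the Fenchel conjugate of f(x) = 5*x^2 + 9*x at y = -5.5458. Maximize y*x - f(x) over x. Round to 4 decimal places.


f*(y) = sup_x {y*x - a*x^2 - b*x} = sup_x {(y-b)*x - a*x^2}
FOC: (y - b) - 2a*x = 0 => x* = (y - b)/(2a)
x* = (-5.5458 - 9)/(2*5) = -1.4546
f*(-5.5458) = (y-b)^2/(4a) = (-5.5458 - 9)^2/(4*5)
= 211.5803/20 = 10.579


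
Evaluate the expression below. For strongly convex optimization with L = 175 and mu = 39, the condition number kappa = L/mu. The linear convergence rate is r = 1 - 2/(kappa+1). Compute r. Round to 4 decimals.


Step 1: Compute the condition number.
kappa = L/mu = 175/39 = 4.4872
Step 2: Compute the convergence rate.
r = 1 - 2/(kappa + 1) = 1 - 2*mu/(L + mu) = (L - mu)/(L + mu) = 136/214 = 0.6355


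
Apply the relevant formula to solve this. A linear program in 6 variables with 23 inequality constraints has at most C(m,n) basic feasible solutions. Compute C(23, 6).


Each vertex corresponds to some choice of n active constraints out of m, so the number of vertices is at most C(m, n) = m! / (n!(m-n)!).
m = 23, n = 6
Numerator: 23 * 22 * 21 * 20 * 19 * 18
Denominator: 6! = 720
C(23, 6) = 100947


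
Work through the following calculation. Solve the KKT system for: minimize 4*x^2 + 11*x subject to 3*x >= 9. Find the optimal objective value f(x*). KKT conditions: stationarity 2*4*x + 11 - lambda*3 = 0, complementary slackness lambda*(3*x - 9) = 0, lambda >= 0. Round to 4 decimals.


Step 1: Try lambda = 0 (constraint inactive).
x_unc = -11/(2*4) = -1.375
Check: 3*-1.375 = -4.125 < 9 -- violated!
Step 2: Constraint must be active: 3*x = 9
x* = 9/3 = 3.0
lambda = (2*4*3.0 + 11)/3 = 11.6667
Step 3: Compute optimal value.
f(x*) = 4*3.0^2 + 11*3.0 = 69.0


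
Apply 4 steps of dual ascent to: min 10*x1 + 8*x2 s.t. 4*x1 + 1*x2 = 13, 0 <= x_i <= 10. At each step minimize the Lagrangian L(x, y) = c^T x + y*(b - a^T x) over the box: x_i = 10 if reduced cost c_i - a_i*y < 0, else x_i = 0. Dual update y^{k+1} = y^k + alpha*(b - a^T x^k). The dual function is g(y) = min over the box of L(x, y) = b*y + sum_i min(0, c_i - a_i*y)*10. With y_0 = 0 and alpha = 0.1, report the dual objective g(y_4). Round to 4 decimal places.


Dual ascent for LP: min 10*x1 + 8*x2, 4*x1 + 1*x2 = 13, 0 <= x_i <= 10
Step 1: y^k = 0.0, reduced costs: (10.0, 8.0)
  x^k = (0.0, 0.0), subgradient = b - a^T x = 13.0
  y^{k+1} = 0.0 + 0.1*13.0 = 1.3
Step 2: y^k = 1.3, reduced costs: (4.8, 6.7)
  x^k = (0.0, 0.0), subgradient = b - a^T x = 13.0
  y^{k+1} = 1.3 + 0.1*13.0 = 2.6
Step 3: y^k = 2.6, reduced costs: (-0.4, 5.4)
  x^k = (10.0, 0.0), subgradient = b - a^T x = -27.0
  y^{k+1} = 2.6 + 0.1*-27.0 = -0.1
Step 4: y^k = -0.1, reduced costs: (10.4, 8.1)
  x^k = (0.0, 0.0), subgradient = b - a^T x = 13.0
  y^{k+1} = -0.1 + 0.1*13.0 = 1.2
Dual objective at y_4 = 1.2: reduced costs (5.2, 6.8), box minimizer x = (0.0, 0.0)
g(y_4) = b*y + (c1 - a1*y)*x1 + (c2 - a2*y)*x2 = 13*1.2 + 5.2*0.0 + 6.8*0.0 = 15.6 + 0.0 + 0.0 = 15.6


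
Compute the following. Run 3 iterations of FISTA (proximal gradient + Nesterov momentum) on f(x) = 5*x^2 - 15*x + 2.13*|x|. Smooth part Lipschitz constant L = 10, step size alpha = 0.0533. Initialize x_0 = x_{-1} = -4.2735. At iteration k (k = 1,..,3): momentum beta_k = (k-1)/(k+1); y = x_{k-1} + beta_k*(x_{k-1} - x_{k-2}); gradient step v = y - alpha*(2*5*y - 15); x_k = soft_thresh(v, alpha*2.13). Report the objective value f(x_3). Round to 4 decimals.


FISTA on f(x) = 5*x^2 - 15*x + 2.13*|x|
L = 10, alpha = 0.0533
Iteration 1: beta = 0.0, y = -4.2735 + 0.0*(-4.2735 + 4.2735) = -4.2735
  grad(y) = -57.735, v = y - alpha*grad = -1.1962
  prox(v) = soft_thresh(-1.1962, 0.1135) = -1.0827
Iteration 2: beta = 0.3333, y = -1.0827 + 0.3333*(-1.0827 + 4.2735) = -0.0191
  grad(y) = -15.1909, v = y - alpha*grad = 0.7906
  prox(v) = soft_thresh(0.7906, 0.1135) = 0.6771
Iteration 3: beta = 0.5, y = 0.6771 + 0.5*(0.6771 + 1.0827) = 1.5569
  grad(y) = 0.5693, v = y - alpha*grad = 1.5266
  prox(v) = soft_thresh(1.5266, 0.1135) = 1.4131
f(x_3) = 5*1.4131^2 - 15*1.4131 + 2.13*|1.4131| = -8.2024


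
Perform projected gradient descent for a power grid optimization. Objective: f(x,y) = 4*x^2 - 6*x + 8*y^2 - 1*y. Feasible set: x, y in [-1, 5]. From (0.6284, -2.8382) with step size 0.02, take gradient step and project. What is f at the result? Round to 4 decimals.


Step 1: Compute gradient at (0.6284, -2.8382).
grad_x = 2*4*0.6284 - 6 = -0.9728
grad_y = 2*8*-2.8382 - 1 = -46.4112
Step 2: Gradient step.
x_raw = 0.6284 - 0.02*-0.9728 = 0.6479
y_raw = -2.8382 - 0.02*-46.4112 = -1.91
Step 3: Project onto [-1, 5].
x_proj = clip(0.6479) = 0.6479
y_proj = clip(-1.91) = -1.0
Step 4: Evaluate f.
f(0.6479, -1.0) = 6.7917


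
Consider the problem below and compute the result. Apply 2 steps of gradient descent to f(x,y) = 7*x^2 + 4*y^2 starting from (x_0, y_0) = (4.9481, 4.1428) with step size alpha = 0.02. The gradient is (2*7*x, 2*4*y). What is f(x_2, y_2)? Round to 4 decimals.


Gradient descent on f(x,y) = 7*x^2 + 4*y^2.
Starting point: (4.9481, 4.1428), alpha = 0.02
Step 1: grad_x = 2*7*4.9481 = 69.2734, grad_y = 2*4*4.1428 = 33.1424
  x_1 = 4.9481 - 0.02*69.2734 = 3.5626
  y_1 = 4.1428 - 0.02*33.1424 = 3.48
Step 2: grad_x = 2*7*3.5626 = 49.8768, grad_y = 2*4*3.48 = 27.8396
  x_2 = 3.5626 - 0.02*49.8768 = 2.5651
  y_2 = 3.48 - 0.02*27.8396 = 2.9232
f(2.5651, 2.9232) = 7*2.5651^2 + 4*2.9232^2 = 80.2374


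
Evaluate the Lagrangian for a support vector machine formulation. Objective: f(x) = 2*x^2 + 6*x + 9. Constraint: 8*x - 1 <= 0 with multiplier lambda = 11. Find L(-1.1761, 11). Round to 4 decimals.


Step 1: Evaluate f(x).
f(-1.1761) = 2*(-1.1761)^2 + 6*(-1.1761) + 9 = 4.7098
Step 2: Evaluate g(x).
g(-1.1761) = 8*-1.1761 - 1 = -10.4088
Step 3: Compute Lagrangian.
L = 4.7098 + 11*-10.4088 = -109.787


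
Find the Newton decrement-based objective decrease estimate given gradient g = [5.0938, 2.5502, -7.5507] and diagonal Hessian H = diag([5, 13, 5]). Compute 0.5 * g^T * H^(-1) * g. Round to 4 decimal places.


Step 1: H is diagonal, so H^(-1) * g = [1.0188, 0.1962, -1.5101].
Step 2: g^T H^(-1) g = sum_i g_i^2 / H_ii
  = (5.0938)^2/5 + (2.5502)^2/13 + (-7.5507)^2/5
  = 5.1894 + 0.5003 + 11.4026 = 17.0922
Step 3: Objective decrease = 0.5 * g^T H^(-1) g = 8.5461


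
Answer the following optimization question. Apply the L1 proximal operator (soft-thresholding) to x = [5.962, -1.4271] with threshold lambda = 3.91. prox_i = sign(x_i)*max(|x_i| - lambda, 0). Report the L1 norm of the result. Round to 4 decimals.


Soft-thresholding with lambda = 3.91:
prox(5.962) = sign(5.962)*max(|5.962| - 3.91, 0) = 2.052
prox(-1.4271) = sign(-1.4271)*max(|-1.4271| - 3.91, 0) = 0.0
prox(x) = [2.052, 0.0]
||prox(x)||_1 = 2.052 + 0.0 = 2.052


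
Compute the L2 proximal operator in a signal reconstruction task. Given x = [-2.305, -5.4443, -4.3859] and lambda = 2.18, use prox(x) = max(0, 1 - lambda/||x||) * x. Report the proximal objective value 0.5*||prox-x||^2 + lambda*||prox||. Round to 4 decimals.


Step 1: Compute ||x||.
||x|| = 7.3614
Step 2: Compute scaling factor.
scale = max(0, 1 - 2.18/7.3614) = 0.7039
Step 3: prox(x) = [-1.6224, -3.832, -3.0871]
||prox(x)|| = 5.1814
Step 4: Proximal objective.
0.5*||prox-x||^2 = 2.3762
lambda*||prox|| = 11.2955
Total = 13.6716


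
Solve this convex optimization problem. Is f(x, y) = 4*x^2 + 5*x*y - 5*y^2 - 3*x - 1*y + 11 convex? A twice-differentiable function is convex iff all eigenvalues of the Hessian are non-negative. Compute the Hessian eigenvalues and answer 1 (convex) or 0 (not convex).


The Hessian of f(x,y) = 4*x^2 + 5*x*y - 5*y^2 - 3*x - 1*y + 11 is:
H = [[8, 5], [5, -10]]
Trace = 8 - 10 = -2
Determinant = 8*-10 - (5)^2 = -105
Discriminant = (-2)^2 - 4*-105 = 424.0
Eigenvalues: lambda_1 = -11.2956, lambda_2 = 9.2956
The function is not convex.

0


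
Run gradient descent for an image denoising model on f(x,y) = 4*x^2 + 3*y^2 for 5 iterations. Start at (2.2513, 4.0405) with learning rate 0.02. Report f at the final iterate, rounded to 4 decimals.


Gradient descent on f(x,y) = 4*x^2 + 3*y^2.
Starting point: (2.2513, 4.0405), alpha = 0.02
Step 1: grad_x = 2*4*2.2513 = 18.0104, grad_y = 2*3*4.0405 = 24.243
  x_1 = 2.2513 - 0.02*18.0104 = 1.8911
  y_1 = 4.0405 - 0.02*24.243 = 3.5556
Step 2: grad_x = 2*4*1.8911 = 15.1287, grad_y = 2*3*3.5556 = 21.3338
  x_2 = 1.8911 - 0.02*15.1287 = 1.5885
  y_2 = 3.5556 - 0.02*21.3338 = 3.129
Step 3: grad_x = 2*4*1.5885 = 12.7081, grad_y = 2*3*3.129 = 18.7738
  x_3 = 1.5885 - 0.02*12.7081 = 1.3344
  y_3 = 3.129 - 0.02*18.7738 = 2.7535
Step 4: grad_x = 2*4*1.3344 = 10.6748, grad_y = 2*3*2.7535 = 16.5209
  x_4 = 1.3344 - 0.02*10.6748 = 1.1209
  y_4 = 2.7535 - 0.02*16.5209 = 2.4231
Step 5: grad_x = 2*4*1.1209 = 8.9669, grad_y = 2*3*2.4231 = 14.5384
  x_5 = 1.1209 - 0.02*8.9669 = 0.9415
  y_5 = 2.4231 - 0.02*14.5384 = 2.1323
f(0.9415, 2.1323) = 4*0.9415^2 + 3*2.1323^2 = 17.186


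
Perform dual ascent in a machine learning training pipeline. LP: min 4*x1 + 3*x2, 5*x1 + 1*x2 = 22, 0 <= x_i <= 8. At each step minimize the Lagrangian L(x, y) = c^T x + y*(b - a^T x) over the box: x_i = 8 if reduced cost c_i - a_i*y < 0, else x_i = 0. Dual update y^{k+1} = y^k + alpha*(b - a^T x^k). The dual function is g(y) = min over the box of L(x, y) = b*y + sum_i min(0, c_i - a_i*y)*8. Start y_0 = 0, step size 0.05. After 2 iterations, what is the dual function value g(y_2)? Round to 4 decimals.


Dual ascent for LP: min 4*x1 + 3*x2, 5*x1 + 1*x2 = 22, 0 <= x_i <= 8
Step 1: y^k = 0.0, reduced costs: (4.0, 3.0)
  x^k = (0.0, 0.0), subgradient = b - a^T x = 22.0
  y^{k+1} = 0.0 + 0.05*22.0 = 1.1
Step 2: y^k = 1.1, reduced costs: (-1.5, 1.9)
  x^k = (8.0, 0.0), subgradient = b - a^T x = -18.0
  y^{k+1} = 1.1 + 0.05*-18.0 = 0.2
Dual objective at y_2 = 0.2: reduced costs (3.0, 2.8), box minimizer x = (0.0, 0.0)
g(y_2) = b*y + (c1 - a1*y)*x1 + (c2 - a2*y)*x2 = 22*0.2 + 3.0*0.0 + 2.8*0.0 = 4.4 + 0.0 + 0.0 = 4.4


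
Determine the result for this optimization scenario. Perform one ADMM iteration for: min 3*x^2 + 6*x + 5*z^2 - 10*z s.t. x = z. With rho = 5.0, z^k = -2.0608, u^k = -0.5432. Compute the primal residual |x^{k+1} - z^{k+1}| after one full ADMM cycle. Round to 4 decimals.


ADMM iteration with rho = 5.0, z^k = -2.0608, u^k = -0.5432
Step 1: x-update.
Minimize 3*x^2 + 6*x + (5.0/2)*(x + 2.0608 - 0.5432)^2
FOC: (2*3 + 5.0)*x = -6 + 5.0*(-2.0608 + 0.5432)
x^{k+1} = -1.2353
Step 2: z-update.
Minimize 5*z^2 - 10*z + (5.0/2)*(-1.2353 - z - 0.5432)^2
FOC: (2*5 + 5.0)*z = 10 + 5.0*(-1.2353 - 0.5432)
z^{k+1} = 0.0738
Step 3: u-update.
u^{k+1} = -0.5432 - 1.2353 - 0.0738 = -1.8523
Step 4: Primal residual = |-1.2353 - 0.0738| = 1.3091


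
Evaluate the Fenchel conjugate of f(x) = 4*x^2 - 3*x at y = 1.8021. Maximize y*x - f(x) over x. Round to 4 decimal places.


f*(y) = sup_x {y*x - a*x^2 - b*x} = sup_x {(y-b)*x - a*x^2}
FOC: (y - b) - 2a*x = 0 => x* = (y - b)/(2a)
x* = (1.8021 + 3)/(2*4) = 0.6003
f*(1.8021) = (y-b)^2/(4a) = (1.8021 + 3)^2/(4*4)
= 23.0602/16 = 1.4413


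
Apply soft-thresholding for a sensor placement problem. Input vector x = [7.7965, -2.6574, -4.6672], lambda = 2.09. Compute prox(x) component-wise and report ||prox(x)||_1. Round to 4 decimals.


Soft-thresholding with lambda = 2.09:
prox(7.7965) = sign(7.7965)*max(|7.7965| - 2.09, 0) = 5.7065
prox(-2.6574) = sign(-2.6574)*max(|-2.6574| - 2.09, 0) = -0.5674
prox(-4.6672) = sign(-4.6672)*max(|-4.6672| - 2.09, 0) = -2.5772
prox(x) = [5.7065, -0.5674, -2.5772]
||prox(x)||_1 = 5.7065 + 0.5674 + 2.5772 = 8.8511


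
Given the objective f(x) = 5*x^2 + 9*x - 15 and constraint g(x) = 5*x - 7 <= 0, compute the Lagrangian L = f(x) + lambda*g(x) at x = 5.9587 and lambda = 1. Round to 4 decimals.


Step 1: Evaluate f(x).
f(5.9587) = 5*5.9587^2 + 9*5.9587 - 15 = 216.1588
Step 2: Evaluate g(x).
g(5.9587) = 5*5.9587 - 7 = 22.7935
Step 3: Compute Lagrangian.
L = 216.1588 + 1*22.7935 = 238.9523


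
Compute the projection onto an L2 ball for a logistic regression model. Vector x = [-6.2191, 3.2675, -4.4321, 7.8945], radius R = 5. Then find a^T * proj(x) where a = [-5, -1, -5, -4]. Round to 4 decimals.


Step 1: Compute ||x|| (intermediates to 6 decimals).
||x|| = sqrt((-6.2191)^2 + 3.2675^2 + (-4.4321)^2 + 7.8945^2) = 11.459511
Step 2: Project.
Since ||x|| > R, scale = R/||x|| = 5/11.459511 = 0.436319, proj(x) = scale * x
proj(x) = [-2.713511, 1.425672, -1.933809, 3.44452]
Step 3: Dot product.
a^T * proj(x) = -5*(-2.713511) - 1*1.425672 - 5*(-1.933809) - 4*3.44452 = 8.0328


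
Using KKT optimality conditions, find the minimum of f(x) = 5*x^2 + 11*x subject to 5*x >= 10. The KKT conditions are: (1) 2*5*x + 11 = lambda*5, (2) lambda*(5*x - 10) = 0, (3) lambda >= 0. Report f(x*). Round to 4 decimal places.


Step 1: Try lambda = 0 (constraint inactive).
x_unc = -11/(2*5) = -1.1
Check: 5*-1.1 = -5.5 < 10 -- violated!
Step 2: Constraint must be active: 5*x = 10
x* = 10/5 = 2.0
lambda = (2*5*2.0 + 11)/5 = 6.2
Step 3: Compute optimal value.
f(x*) = 5*2.0^2 + 11*2.0 = 42.0


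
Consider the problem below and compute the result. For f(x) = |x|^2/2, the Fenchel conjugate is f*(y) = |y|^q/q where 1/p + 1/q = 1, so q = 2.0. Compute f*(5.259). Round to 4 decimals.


The conjugate exponent q satisfies 1/p + 1/q = 1.
p = 2, so q = 2/(2 - 1) = 2.0
|y|^q = 5.259^2.0 = 27.6571
f*(5.259) = 27.6571 / 2.0 = 13.8285


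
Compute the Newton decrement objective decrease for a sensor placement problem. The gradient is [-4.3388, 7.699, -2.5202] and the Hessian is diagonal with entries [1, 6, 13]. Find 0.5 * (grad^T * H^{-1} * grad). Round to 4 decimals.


Step 1: H is diagonal, so H^(-1) * g = [-4.3388, 1.2832, -0.1939].
Step 2: g^T H^(-1) g = sum_i g_i^2 / H_ii
  = (-4.3388)^2/1 + (7.699)^2/6 + (-2.5202)^2/13
  = 18.8252 + 9.8791 + 0.4886 = 29.1929
Step 3: Objective decrease = 0.5 * g^T H^(-1) g = 14.5964


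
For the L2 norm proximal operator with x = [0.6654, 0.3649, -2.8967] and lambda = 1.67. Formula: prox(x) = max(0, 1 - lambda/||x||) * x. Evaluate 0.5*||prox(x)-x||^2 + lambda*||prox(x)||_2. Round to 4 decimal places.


Step 1: Compute ||x||.
||x|| = 2.9945
Step 2: Compute scaling factor.
scale = max(0, 1 - 1.67/2.9945) = 0.4423
Step 3: prox(x) = [0.2943, 0.1614, -1.2812]
||prox(x)|| = 1.3245
Step 4: Proximal objective.
0.5*||prox-x||^2 = 1.3945
lambda*||prox|| = 2.2119
Total = 3.6063


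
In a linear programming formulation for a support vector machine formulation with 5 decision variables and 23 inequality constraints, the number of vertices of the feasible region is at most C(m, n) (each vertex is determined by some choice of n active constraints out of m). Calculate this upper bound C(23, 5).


Each vertex corresponds to some choice of n active constraints out of m, so the number of vertices is at most C(m, n) = m! / (n!(m-n)!).
m = 23, n = 5
Numerator: 23 * 22 * 21 * 20 * 19
Denominator: 5! = 120
C(23, 5) = 33649


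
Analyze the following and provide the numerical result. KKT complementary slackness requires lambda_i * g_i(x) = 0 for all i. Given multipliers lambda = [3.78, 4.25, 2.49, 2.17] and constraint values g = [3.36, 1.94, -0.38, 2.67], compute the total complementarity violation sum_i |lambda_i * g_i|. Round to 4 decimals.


KKT complementary slackness check:
lambda_1 * g_1 = 3.78 * 3.36 = 12.7008
lambda_2 * g_2 = 4.25 * 1.94 = 8.245
lambda_3 * g_3 = 2.49 * -0.38 = -0.9462
lambda_4 * g_4 = 2.17 * 2.67 = 5.7939
Total violation = 12.7008 + 8.245 + 0.9462 + 5.7939 = 27.6859


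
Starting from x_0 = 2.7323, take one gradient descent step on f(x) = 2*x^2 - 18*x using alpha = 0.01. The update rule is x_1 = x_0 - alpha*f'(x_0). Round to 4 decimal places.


We compute the gradient at x_0 and apply the update.
f'(x) = 4*x - 18
f'(2.7323) = 4*2.7323 - 18 = -7.0708
x_1 = 2.7323 - 0.01*-7.0708 = 2.803


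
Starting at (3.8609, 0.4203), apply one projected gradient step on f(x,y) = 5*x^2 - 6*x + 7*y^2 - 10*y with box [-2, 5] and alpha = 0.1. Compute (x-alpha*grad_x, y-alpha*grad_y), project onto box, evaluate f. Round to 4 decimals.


Step 1: Compute gradient at (3.8609, 0.4203).
grad_x = 2*5*3.8609 - 6 = 32.609
grad_y = 2*7*0.4203 - 10 = -4.1158
Step 2: Gradient step.
x_raw = 3.8609 - 0.1*32.609 = 0.6
y_raw = 0.4203 - 0.1*-4.1158 = 0.8319
Step 3: Project onto [-2, 5].
x_proj = clip(0.6) = 0.6
y_proj = clip(0.8319) = 0.8319
Step 4: Evaluate f.
f(0.6, 0.8319) = -5.2746


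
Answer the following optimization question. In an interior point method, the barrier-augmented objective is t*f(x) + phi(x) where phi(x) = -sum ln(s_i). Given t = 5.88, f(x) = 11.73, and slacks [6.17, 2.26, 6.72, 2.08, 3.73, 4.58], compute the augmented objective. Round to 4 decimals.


Step 1: Compute log-barrier.
ln values: [1.8197, 0.8154, 1.9051, 0.7324, 1.3164, 1.5217]
phi = -(1.8197 + 0.8154 + 1.9051 + 0.7324 + 1.3164 + 1.5217) = -8.1106
Step 2: Compute augmented objective.
t*f(x) = 5.88*11.73 = 68.9724
Total = 68.9724 - 8.1106 = 60.8618


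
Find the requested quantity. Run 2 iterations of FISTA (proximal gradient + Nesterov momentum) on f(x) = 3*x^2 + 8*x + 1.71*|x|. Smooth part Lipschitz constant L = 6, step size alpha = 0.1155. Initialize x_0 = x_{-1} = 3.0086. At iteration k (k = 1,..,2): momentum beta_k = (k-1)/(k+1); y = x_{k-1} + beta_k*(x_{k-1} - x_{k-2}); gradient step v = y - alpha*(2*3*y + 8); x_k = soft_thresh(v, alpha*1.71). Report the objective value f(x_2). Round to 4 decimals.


FISTA on f(x) = 3*x^2 + 8*x + 1.71*|x|
L = 6, alpha = 0.1155
Iteration 1: beta = 0.0, y = 3.0086 + 0.0*(3.0086 - 3.0086) = 3.0086
  grad(y) = 26.0516, v = y - alpha*grad = -0.0004
  prox(v) = soft_thresh(-0.0004, 0.1975) = 0.0
Iteration 2: beta = 0.3333, y = 0.0 + 0.3333*(0.0 - 3.0086) = -1.0029
  grad(y) = 1.9828, v = y - alpha*grad = -1.2319
  prox(v) = soft_thresh(-1.2319, 0.1975) = -1.0344
f(x_2) = 3*(-1.0344)^2 + 8*(-1.0344) + 1.71*|-1.0344| = -3.2964


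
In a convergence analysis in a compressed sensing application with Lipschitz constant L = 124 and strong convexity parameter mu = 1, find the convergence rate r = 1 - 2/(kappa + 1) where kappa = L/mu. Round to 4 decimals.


Step 1: Compute the condition number.
kappa = L/mu = 124/1 = 124.0
Step 2: Compute the convergence rate.
r = 1 - 2/(kappa + 1) = 1 - 2*mu/(L + mu) = (L - mu)/(L + mu) = 123/125 = 0.984


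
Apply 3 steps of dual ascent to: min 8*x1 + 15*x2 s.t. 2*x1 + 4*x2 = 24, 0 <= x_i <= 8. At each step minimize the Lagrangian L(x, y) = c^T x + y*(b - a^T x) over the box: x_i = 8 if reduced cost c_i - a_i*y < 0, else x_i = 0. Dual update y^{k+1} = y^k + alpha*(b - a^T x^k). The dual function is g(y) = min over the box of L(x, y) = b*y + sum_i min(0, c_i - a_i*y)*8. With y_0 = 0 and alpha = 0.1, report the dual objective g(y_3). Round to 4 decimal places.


Dual ascent for LP: min 8*x1 + 15*x2, 2*x1 + 4*x2 = 24, 0 <= x_i <= 8
Step 1: y^k = 0.0, reduced costs: (8.0, 15.0)
  x^k = (0.0, 0.0), subgradient = b - a^T x = 24.0
  y^{k+1} = 0.0 + 0.1*24.0 = 2.4
Step 2: y^k = 2.4, reduced costs: (3.2, 5.4)
  x^k = (0.0, 0.0), subgradient = b - a^T x = 24.0
  y^{k+1} = 2.4 + 0.1*24.0 = 4.8
Step 3: y^k = 4.8, reduced costs: (-1.6, -4.2)
  x^k = (8.0, 8.0), subgradient = b - a^T x = -24.0
  y^{k+1} = 4.8 + 0.1*-24.0 = 2.4
Dual objective at y_3 = 2.4: reduced costs (3.2, 5.4), box minimizer x = (0.0, 0.0)
g(y_3) = b*y + (c1 - a1*y)*x1 + (c2 - a2*y)*x2 = 24*2.4 + 3.2*0.0 + 5.4*0.0 = 57.6 + 0.0 + 0.0 = 57.6


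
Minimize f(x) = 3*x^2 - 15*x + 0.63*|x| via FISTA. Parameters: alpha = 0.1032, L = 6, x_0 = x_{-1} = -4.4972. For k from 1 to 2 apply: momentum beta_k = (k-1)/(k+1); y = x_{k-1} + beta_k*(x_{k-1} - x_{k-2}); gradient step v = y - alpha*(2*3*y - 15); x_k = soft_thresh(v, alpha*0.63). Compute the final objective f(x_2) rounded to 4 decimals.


FISTA on f(x) = 3*x^2 - 15*x + 0.63*|x|
L = 6, alpha = 0.1032
Iteration 1: beta = 0.0, y = -4.4972 + 0.0*(-4.4972 + 4.4972) = -4.4972
  grad(y) = -41.9832, v = y - alpha*grad = -0.1645
  prox(v) = soft_thresh(-0.1645, 0.065) = -0.0995
Iteration 2: beta = 0.3333, y = -0.0995 + 0.3333*(-0.0995 + 4.4972) = 1.3664
  grad(y) = -6.8017, v = y - alpha*grad = 2.0683
  prox(v) = soft_thresh(2.0683, 0.065) = 2.0033
f(x_2) = 3*2.0033^2 - 15*2.0033 + 0.63*|2.0033| = -16.7478


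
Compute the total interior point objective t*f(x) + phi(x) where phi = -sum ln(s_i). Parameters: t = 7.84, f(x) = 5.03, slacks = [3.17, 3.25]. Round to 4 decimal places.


Step 1: Compute log-barrier.
ln values: [1.1537, 1.1787]
phi = -(1.1537 + 1.1787) = -2.3324
Step 2: Compute augmented objective.
t*f(x) = 7.84*5.03 = 39.4352
Total = 39.4352 - 2.3324 = 37.1028


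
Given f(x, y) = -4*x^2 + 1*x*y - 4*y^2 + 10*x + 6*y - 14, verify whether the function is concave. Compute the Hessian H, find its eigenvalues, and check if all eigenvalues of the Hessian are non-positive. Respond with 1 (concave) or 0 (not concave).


The Hessian of f(x,y) = -4*x^2 + 1*x*y - 4*y^2 + 10*x + 6*y - 14 is:
H = [[-8, 1], [1, -8]]
Trace = -8 - 8 = -16
Determinant = -8*-8 - (1)^2 = 63
Discriminant = (-16)^2 - 4*63 = 4.0
Eigenvalues: lambda_1 = -9.0, lambda_2 = -7.0
The function is concave.

1


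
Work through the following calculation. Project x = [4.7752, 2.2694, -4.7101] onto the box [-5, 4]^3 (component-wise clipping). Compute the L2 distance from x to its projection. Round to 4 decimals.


Project each component onto [-5, 4].
clip(4.7752) = 4.0, clip(2.2694) = 2.2694, clip(-4.7101) = -4.7101
Projection = [4.0, 2.2694, -4.7101]
Squared diffs: [0.6009, 0.0, 0.0]
Distance = sqrt(0.6009) = 0.7752


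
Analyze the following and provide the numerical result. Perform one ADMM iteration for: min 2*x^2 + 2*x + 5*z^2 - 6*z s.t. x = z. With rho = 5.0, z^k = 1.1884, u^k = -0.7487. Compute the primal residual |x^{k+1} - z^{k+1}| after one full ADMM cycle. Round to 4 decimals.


ADMM iteration with rho = 5.0, z^k = 1.1884, u^k = -0.7487
Step 1: x-update.
Minimize 2*x^2 + 2*x + (5.0/2)*(x - 1.1884 - 0.7487)^2
FOC: (2*2 + 5.0)*x = -2 + 5.0*(1.1884 + 0.7487)
x^{k+1} = 0.8539
Step 2: z-update.
Minimize 5*z^2 - 6*z + (5.0/2)*(0.8539 - z - 0.7487)^2
FOC: (2*5 + 5.0)*z = 6 + 5.0*(0.8539 - 0.7487)
z^{k+1} = 0.4351
Step 3: u-update.
u^{k+1} = -0.7487 + 0.8539 - 0.4351 = -0.3298
Step 4: Primal residual = |0.8539 - 0.4351| = 0.4189


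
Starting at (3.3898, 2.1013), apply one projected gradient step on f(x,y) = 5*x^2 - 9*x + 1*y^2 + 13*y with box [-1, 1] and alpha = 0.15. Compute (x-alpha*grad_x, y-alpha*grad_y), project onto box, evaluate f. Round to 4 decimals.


Step 1: Compute gradient at (3.3898, 2.1013).
grad_x = 2*5*3.3898 - 9 = 24.898
grad_y = 2*1*2.1013 + 13 = 17.2026
Step 2: Gradient step.
x_raw = 3.3898 - 0.15*24.898 = -0.3449
y_raw = 2.1013 - 0.15*17.2026 = -0.4791
Step 3: Project onto [-1, 1].
x_proj = clip(-0.3449) = -0.3449
y_proj = clip(-0.4791) = -0.4791
Step 4: Evaluate f.
f(-0.3449, -0.4791) = -2.2998


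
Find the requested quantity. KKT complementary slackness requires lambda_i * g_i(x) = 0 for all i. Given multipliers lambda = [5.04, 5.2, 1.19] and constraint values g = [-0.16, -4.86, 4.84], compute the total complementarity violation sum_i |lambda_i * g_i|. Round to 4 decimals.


KKT complementary slackness check:
lambda_1 * g_1 = 5.04 * -0.16 = -0.8064
lambda_2 * g_2 = 5.2 * -4.86 = -25.272
lambda_3 * g_3 = 1.19 * 4.84 = 5.7596
Total violation = 0.8064 + 25.272 + 5.7596 = 31.838


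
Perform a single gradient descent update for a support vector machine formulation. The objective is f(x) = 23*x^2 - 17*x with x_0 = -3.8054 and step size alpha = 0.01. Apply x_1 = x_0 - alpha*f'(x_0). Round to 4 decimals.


We compute the gradient at x_0 and apply the update.
f'(x) = 46*x - 17
f'(-3.8054) = 46*-3.8054 - 17 = -192.0484
x_1 = -3.8054 - 0.01*-192.0484 = -1.8849


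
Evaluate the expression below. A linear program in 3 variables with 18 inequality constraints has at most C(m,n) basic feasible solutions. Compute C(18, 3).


Each vertex corresponds to some choice of n active constraints out of m, so the number of vertices is at most C(m, n) = m! / (n!(m-n)!).
m = 18, n = 3
Numerator: 18 * 17 * 16
Denominator: 3! = 6
C(18, 3) = 816


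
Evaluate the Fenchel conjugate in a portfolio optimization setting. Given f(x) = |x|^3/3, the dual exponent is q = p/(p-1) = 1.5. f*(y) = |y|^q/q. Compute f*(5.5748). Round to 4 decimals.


The conjugate exponent q satisfies 1/p + 1/q = 1.
p = 3, so q = 3/(3 - 1) = 1.5
|y|^q = 5.5748^1.5 = 13.1627
f*(5.5748) = 13.1627 / 1.5 = 8.7751


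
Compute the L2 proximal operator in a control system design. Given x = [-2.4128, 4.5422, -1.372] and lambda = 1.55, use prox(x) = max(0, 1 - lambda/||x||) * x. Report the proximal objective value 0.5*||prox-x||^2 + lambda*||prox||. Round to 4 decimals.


Step 1: Compute ||x||.
||x|| = 5.3231
Step 2: Compute scaling factor.
scale = max(0, 1 - 1.55/5.3231) = 0.7088
Step 3: prox(x) = [-1.7102, 3.2196, -0.9725]
||prox(x)|| = 3.7731
Step 4: Proximal objective.
0.5*||prox-x||^2 = 1.2013
lambda*||prox|| = 5.8483
Total = 7.0496


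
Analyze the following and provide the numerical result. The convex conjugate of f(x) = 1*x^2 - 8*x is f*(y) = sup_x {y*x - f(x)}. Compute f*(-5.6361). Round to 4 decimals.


f*(y) = sup_x {y*x - a*x^2 - b*x} = sup_x {(y-b)*x - a*x^2}
FOC: (y - b) - 2a*x = 0 => x* = (y - b)/(2a)
x* = (-5.6361 + 8)/(2*1) = 1.182
f*(-5.6361) = (y-b)^2/(4a) = (-5.6361 + 8)^2/(4*1)
= 5.588/4 = 1.397


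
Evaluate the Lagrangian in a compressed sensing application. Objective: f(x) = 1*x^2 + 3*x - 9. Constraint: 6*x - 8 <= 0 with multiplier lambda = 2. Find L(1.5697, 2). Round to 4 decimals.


Step 1: Evaluate f(x).
f(1.5697) = 1*1.5697^2 + 3*1.5697 - 9 = -1.8269
Step 2: Evaluate g(x).
g(1.5697) = 6*1.5697 - 8 = 1.4182
Step 3: Compute Lagrangian.
L = -1.8269 + 2*1.4182 = 1.0095


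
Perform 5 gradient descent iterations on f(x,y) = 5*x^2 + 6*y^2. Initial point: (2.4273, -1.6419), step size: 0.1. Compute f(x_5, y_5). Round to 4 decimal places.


Gradient descent on f(x,y) = 5*x^2 + 6*y^2.
Starting point: (2.4273, -1.6419), alpha = 0.1
Step 1: grad_x = 2*5*2.4273 = 24.273, grad_y = 2*6*-1.6419 = -19.7028
  x_1 = 2.4273 - 0.1*24.273 = 0.0
  y_1 = -1.6419 - 0.1*-19.7028 = 0.3284
Step 2: grad_x = 2*5*0.0 = 0.0, grad_y = 2*6*0.3284 = 3.9406
  x_2 = 0.0 - 0.1*0.0 = 0.0
  y_2 = 0.3284 - 0.1*3.9406 = -0.0657
Step 3: grad_x = 2*5*0.0 = 0.0, grad_y = 2*6*-0.0657 = -0.7881
  x_3 = 0.0 - 0.1*0.0 = 0.0
  y_3 = -0.0657 - 0.1*-0.7881 = 0.0131
Step 4: grad_x = 2*5*0.0 = 0.0, grad_y = 2*6*0.0131 = 0.1576
  x_4 = 0.0 - 0.1*0.0 = 0.0
  y_4 = 0.0131 - 0.1*0.1576 = -0.0026
Step 5: grad_x = 2*5*0.0 = 0.0, grad_y = 2*6*-0.0026 = -0.0315
  x_5 = 0.0 - 0.1*0.0 = 0.0
  y_5 = -0.0026 - 0.1*-0.0315 = 0.0005
f(0.0, 0.0005) = 5*0.0^2 + 6*0.0005^2 = 0.0


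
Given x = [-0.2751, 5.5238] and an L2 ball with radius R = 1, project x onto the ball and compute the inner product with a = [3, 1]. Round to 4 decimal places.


Step 1: Compute ||x|| (intermediates to 6 decimals).
||x|| = sqrt((-0.2751)^2 + 5.5238^2) = 5.530646
Step 2: Project.
Since ||x|| > R, scale = R/||x|| = 1/5.530646 = 0.180811, proj(x) = scale * x
proj(x) = [-0.049741, 0.998764]
Step 3: Dot product.
a^T * proj(x) = 3*(-0.049741) + 1*0.998764 = 0.8495


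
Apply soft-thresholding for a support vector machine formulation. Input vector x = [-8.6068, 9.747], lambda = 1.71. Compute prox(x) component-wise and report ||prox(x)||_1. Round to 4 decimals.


Soft-thresholding with lambda = 1.71:
prox(-8.6068) = sign(-8.6068)*max(|-8.6068| - 1.71, 0) = -6.8968
prox(9.747) = sign(9.747)*max(|9.747| - 1.71, 0) = 8.037
prox(x) = [-6.8968, 8.037]
||prox(x)||_1 = 6.8968 + 8.037 = 14.9338


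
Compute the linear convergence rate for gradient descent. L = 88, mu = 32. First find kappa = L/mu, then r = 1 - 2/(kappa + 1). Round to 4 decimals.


Step 1: Compute the condition number.
kappa = L/mu = 88/32 = 2.75
Step 2: Compute the convergence rate.
r = 1 - 2/(kappa + 1) = 1 - 2*mu/(L + mu) = (L - mu)/(L + mu) = 56/120 = 0.4667


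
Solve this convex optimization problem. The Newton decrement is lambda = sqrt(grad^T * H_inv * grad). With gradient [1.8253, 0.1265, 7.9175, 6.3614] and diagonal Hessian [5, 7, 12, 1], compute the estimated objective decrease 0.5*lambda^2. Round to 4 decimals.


Step 1: H is diagonal, so H^(-1) * g = [0.3651, 0.0181, 0.6598, 6.3614].
Step 2: g^T H^(-1) g = sum_i g_i^2 / H_ii
  = (1.8253)^2/5 + (0.1265)^2/7 + (7.9175)^2/12 + (6.3614)^2/1
  = 0.6663 + 0.0023 + 5.2239 + 40.4674 = 46.3599
Step 3: Objective decrease = 0.5 * g^T H^(-1) g = 23.18
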